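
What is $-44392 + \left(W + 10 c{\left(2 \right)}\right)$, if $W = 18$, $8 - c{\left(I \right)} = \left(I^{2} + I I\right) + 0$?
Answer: $-44374$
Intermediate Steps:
$c{\left(I \right)} = 8 - 2 I^{2}$ ($c{\left(I \right)} = 8 - \left(\left(I^{2} + I I\right) + 0\right) = 8 - \left(\left(I^{2} + I^{2}\right) + 0\right) = 8 - \left(2 I^{2} + 0\right) = 8 - 2 I^{2}$)
$-44392 + \left(W + 10 c{\left(2 \right)}\right) = -44392 + \left(18 + 10 \left(8 - 2 \cdot 2^{2}\right)\right) = -44392 + \left(18 + 10 \left(8 - 8\right)\right) = -44392 + \left(18 + 10 \cdot 0\right) = -44392 + \left(18 + 0\right) = -44392 + 18 = -44374$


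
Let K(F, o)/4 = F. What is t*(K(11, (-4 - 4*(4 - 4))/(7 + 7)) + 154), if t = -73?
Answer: -14454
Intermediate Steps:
K(F, o) = 4*F
t*(K(11, (-4 - 4*(4 - 4))/(7 + 7)) + 154) = -73*(4*11 + 154) = -73*(44 + 154) = -73*198 = -14454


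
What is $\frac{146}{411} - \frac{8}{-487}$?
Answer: $\frac{74390}{200157} \approx 0.37166$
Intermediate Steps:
$\frac{146}{411} - \frac{8}{-487} = 146 \cdot \frac{1}{411} - - \frac{8}{487} = \frac{146}{411} + \frac{8}{487} = \frac{74390}{200157}$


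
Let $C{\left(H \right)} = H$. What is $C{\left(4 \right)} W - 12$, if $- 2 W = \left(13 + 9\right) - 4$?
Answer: $-48$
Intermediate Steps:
$W = -9$ ($W = - \frac{\left(13 + 9\right) - 4}{2} = - \frac{22 - 4}{2} = \left(- \frac{1}{2}\right) 18 = -9$)
$C{\left(4 \right)} W - 12 = 4 \left(-9\right) - 12 = -36 - 12 = -48$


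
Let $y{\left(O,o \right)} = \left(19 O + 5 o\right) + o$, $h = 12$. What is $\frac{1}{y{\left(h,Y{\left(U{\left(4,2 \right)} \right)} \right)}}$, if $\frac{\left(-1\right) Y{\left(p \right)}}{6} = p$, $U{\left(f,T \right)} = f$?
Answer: $\frac{1}{84} \approx 0.011905$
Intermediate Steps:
$Y{\left(p \right)} = - 6 p$
$y{\left(O,o \right)} = 6 o + 19 O$ ($y{\left(O,o \right)} = \left(5 o + 19 O\right) + o = 6 o + 19 O$)
$\frac{1}{y{\left(h,Y{\left(U{\left(4,2 \right)} \right)} \right)}} = \frac{1}{6 \left(\left(-6\right) 4\right) + 19 \cdot 12} = \frac{1}{6 \left(-24\right) + 228} = \frac{1}{-144 + 228} = \frac{1}{84}$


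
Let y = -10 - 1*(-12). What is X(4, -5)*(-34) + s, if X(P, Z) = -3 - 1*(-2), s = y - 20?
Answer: 16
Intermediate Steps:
y = 2 (y = -10 + 12 = 2)
s = -18 (s = 2 - 20 = -18)
X(P, Z) = -1 (X(P, Z) = -3 + 2 = -1)
X(4, -5)*(-34) + s = -1*(-34) - 18 = 34 - 18 = 16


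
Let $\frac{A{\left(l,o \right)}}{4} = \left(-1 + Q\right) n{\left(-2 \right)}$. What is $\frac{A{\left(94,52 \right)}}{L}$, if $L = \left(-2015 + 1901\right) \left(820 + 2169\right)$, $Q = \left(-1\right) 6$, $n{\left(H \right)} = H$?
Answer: $- \frac{4}{24339} \approx -0.00016435$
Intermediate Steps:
$Q = -6$
$L = -340746$ ($L = \left(-114\right) 2989 = -340746$)
$A{\left(l,o \right)} = 56$ ($A{\left(l,o \right)} = 4 \left(-1 - 6\right) \left(-2\right) = 4 \left(\left(-7\right) \left(-2\right)\right) = 4 \cdot 14 = 56$)
$\frac{A{\left(94,52 \right)}}{L} = \frac{56}{-340746} = 56 \left(- \frac{1}{340746}\right) = - \frac{4}{24339}$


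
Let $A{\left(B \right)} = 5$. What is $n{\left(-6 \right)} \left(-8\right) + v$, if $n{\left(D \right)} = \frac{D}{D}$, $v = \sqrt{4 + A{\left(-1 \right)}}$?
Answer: $-5$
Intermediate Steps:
$v = 3$ ($v = \sqrt{4 + 5} = \sqrt{9} = 3$)
$n{\left(D \right)} = 1$
$n{\left(-6 \right)} \left(-8\right) + v = 1 \left(-8\right) + 3 = -8 + 3 = -5$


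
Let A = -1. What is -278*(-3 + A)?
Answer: 1112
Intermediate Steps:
-278*(-3 + A) = -278*(-3 - 1) = -278*(-4) = 1112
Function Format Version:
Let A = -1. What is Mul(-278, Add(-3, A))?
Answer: 1112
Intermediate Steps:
Mul(-278, Add(-3, A)) = Mul(-278, Add(-3, -1)) = Mul(-278, -4) = 1112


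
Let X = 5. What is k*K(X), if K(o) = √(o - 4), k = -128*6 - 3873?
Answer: -4641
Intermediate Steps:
k = -4641 (k = -768 - 3873 = -4641)
K(o) = √(-4 + o)
k*K(X) = -4641*√(-4 + 5) = -4641*√1 = -4641*1 = -4641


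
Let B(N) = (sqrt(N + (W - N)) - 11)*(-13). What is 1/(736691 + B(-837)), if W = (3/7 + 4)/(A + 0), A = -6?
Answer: 30947028/22802822434591 + 13*I*sqrt(1302)/22802822434591 ≈ 1.3572e-6 + 2.0571e-11*I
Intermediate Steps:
W = -31/42 (W = (3/7 + 4)/(-6 + 0) = (3*(1/7) + 4)/(-6) = (3/7 + 4)*(-1/6) = (31/7)*(-1/6) = -31/42 ≈ -0.73810)
B(N) = 143 - 13*I*sqrt(1302)/42 (B(N) = (sqrt(N + (-31/42 - N)) - 11)*(-13) = (sqrt(-31/42) - 11)*(-13) = (I*sqrt(1302)/42 - 11)*(-13) = (-11 + I*sqrt(1302)/42)*(-13) = 143 - 13*I*sqrt(1302)/42)
1/(736691 + B(-837)) = 1/(736691 + (143 - 13*I*sqrt(1302)/42)) = 1/(736834 - 13*I*sqrt(1302)/42)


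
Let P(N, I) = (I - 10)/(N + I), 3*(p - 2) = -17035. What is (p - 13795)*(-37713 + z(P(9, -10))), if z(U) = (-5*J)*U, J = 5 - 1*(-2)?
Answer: 2243856982/3 ≈ 7.4795e+8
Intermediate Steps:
p = -17029/3 (p = 2 + (⅓)*(-17035) = 2 - 17035/3 = -17029/3 ≈ -5676.3)
P(N, I) = (-10 + I)/(I + N)
J = 7 (J = 5 + 2 = 7)
z(U) = -35*U (z(U) = (-5*7)*U = -35*U)
(p - 13795)*(-37713 + z(P(9, -10))) = (-17029/3 - 13795)*(-37713 - 35*(-10 - 10)/(-10 + 9)) = -58414*(-37713 - 35*(-20)/(-1))/3 = -58414*(-37713 - (-35)*(-20))/3 = -58414*(-37713 - 35*20)/3 = -58414*(-37713 - 700)/3 = -58414/3*(-38413) = 2243856982/3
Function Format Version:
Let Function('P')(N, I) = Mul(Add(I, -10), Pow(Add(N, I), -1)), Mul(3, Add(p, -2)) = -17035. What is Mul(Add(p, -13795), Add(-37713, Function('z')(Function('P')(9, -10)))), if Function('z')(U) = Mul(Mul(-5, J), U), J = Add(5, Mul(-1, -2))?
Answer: Rational(2243856982, 3) ≈ 7.4795e+8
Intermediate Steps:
p = Rational(-17029, 3) (p = Add(2, Mul(Rational(1, 3), -17035)) = Add(2, Rational(-17035, 3)) = Rational(-17029, 3) ≈ -5676.3)
Function('P')(N, I) = Mul(Pow(Add(I, N), -1), Add(-10, I)) (Function('P')(N, I) = Mul(Add(-10, I), Pow(Add(I, N), -1)) = Mul(Pow(Add(I, N), -1), Add(-10, I)))
J = 7 (J = Add(5, 2) = 7)
Function('z')(U) = Mul(-35, U) (Function('z')(U) = Mul(Mul(-5, 7), U) = Mul(-35, U))
Mul(Add(p, -13795), Add(-37713, Function('z')(Function('P')(9, -10)))) = Mul(Add(Rational(-17029, 3), -13795), Add(-37713, Mul(-35, Mul(Pow(Add(-10, 9), -1), Add(-10, -10))))) = Mul(Rational(-58414, 3), Add(-37713, Mul(-35, Mul(Pow(-1, -1), -20)))) = Mul(Rational(-58414, 3), Add(-37713, Mul(-35, Mul(-1, -20)))) = Mul(Rational(-58414, 3), Add(-37713, Mul(-35, 20))) = Mul(Rational(-58414, 3), Add(-37713, -700)) = Mul(Rational(-58414, 3), -38413) = Rational(2243856982, 3)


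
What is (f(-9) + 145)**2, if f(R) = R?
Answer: 18496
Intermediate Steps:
(f(-9) + 145)**2 = (-9 + 145)**2 = 136**2 = 18496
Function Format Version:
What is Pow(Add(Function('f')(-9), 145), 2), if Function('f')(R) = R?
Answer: 18496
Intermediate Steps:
Pow(Add(Function('f')(-9), 145), 2) = Pow(Add(-9, 145), 2) = Pow(136, 2) = 18496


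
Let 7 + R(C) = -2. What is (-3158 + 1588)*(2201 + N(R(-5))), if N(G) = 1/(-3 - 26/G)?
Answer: -3441440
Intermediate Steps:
R(C) = -9 (R(C) = -7 - 2 = -9)
(-3158 + 1588)*(2201 + N(R(-5))) = (-3158 + 1588)*(2201 - 1*(-9)/(26 + 3*(-9))) = -1570*(2201 - 1*(-9)/(26 - 27)) = -1570*(2201 - 1*(-9)/(-1)) = -1570*(2201 - 1*(-9)*(-1)) = -1570*(2201 - 9) = -1570*2192 = -3441440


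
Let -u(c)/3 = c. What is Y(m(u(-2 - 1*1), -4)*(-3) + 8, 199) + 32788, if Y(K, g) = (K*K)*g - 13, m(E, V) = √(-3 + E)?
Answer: 56257 - 9552*√6 ≈ 32860.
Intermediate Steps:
u(c) = -3*c
Y(K, g) = -13 + g*K² (Y(K, g) = K²*g - 13 = g*K² - 13 = -13 + g*K²)
Y(m(u(-2 - 1*1), -4)*(-3) + 8, 199) + 32788 = (-13 + 199*(√(-3 - 3*(-2 - 1*1))*(-3) + 8)²) + 32788 = (-13 + 199*(√(-3 - 3*(-2 - 1))*(-3) + 8)²) + 32788 = (-13 + 199*(√(-3 - 3*(-3))*(-3) + 8)²) + 32788 = (-13 + 199*(√(-3 + 9)*(-3) + 8)²) + 32788 = (-13 + 199*(√6*(-3) + 8)²) + 32788 = (-13 + 199*(-3*√6 + 8)²) + 32788 = (-13 + 199*(8 - 3*√6)²) + 32788 = 32775 + 199*(8 - 3*√6)²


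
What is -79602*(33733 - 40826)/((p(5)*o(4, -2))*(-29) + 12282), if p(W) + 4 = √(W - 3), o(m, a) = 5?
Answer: 3631051836966/82694497 + 40934731485*√2/82694497 ≈ 44609.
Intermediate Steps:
p(W) = -4 + √(-3 + W) (p(W) = -4 + √(W - 3) = -4 + √(-3 + W))
-79602*(33733 - 40826)/((p(5)*o(4, -2))*(-29) + 12282) = -79602*(33733 - 40826)/(((-4 + √(-3 + 5))*5)*(-29) + 12282) = -79602*(-7093/(((-4 + √2)*5)*(-29) + 12282)) = -79602*(-7093/((-20 + 5*√2)*(-29) + 12282)) = -79602*(-7093/((580 - 145*√2) + 12282)) = -79602*(-7093/(12862 - 145*√2)) = -79602/(-12862/7093 + 145*√2/7093)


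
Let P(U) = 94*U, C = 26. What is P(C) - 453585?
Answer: -451141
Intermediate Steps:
P(C) - 453585 = 94*26 - 453585 = 2444 - 453585 = -451141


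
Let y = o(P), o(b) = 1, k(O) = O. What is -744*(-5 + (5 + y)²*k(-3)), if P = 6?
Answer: 84072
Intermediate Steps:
y = 1
-744*(-5 + (5 + y)²*k(-3)) = -744*(-5 + (5 + 1)²*(-3)) = -744*(-5 + 6²*(-3)) = -744*(-5 + 36*(-3)) = -744*(-5 - 108) = -744*(-113) = 84072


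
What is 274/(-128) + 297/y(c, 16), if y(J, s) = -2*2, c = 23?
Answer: -4889/64 ≈ -76.391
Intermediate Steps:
y(J, s) = -4
274/(-128) + 297/y(c, 16) = 274/(-128) + 297/(-4) = 274*(-1/128) + 297*(-1/4) = -137/64 - 297/4 = -4889/64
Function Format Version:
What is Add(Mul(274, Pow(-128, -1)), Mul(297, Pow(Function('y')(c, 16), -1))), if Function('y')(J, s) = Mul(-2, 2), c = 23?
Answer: Rational(-4889, 64) ≈ -76.391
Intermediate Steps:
Function('y')(J, s) = -4
Add(Mul(274, Pow(-128, -1)), Mul(297, Pow(Function('y')(c, 16), -1))) = Add(Mul(274, Pow(-128, -1)), Mul(297, Pow(-4, -1))) = Add(Mul(274, Rational(-1, 128)), Mul(297, Rational(-1, 4))) = Add(Rational(-137, 64), Rational(-297, 4)) = Rational(-4889, 64)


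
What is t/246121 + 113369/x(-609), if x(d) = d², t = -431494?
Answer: -132130434565/91281602601 ≈ -1.4475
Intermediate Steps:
t/246121 + 113369/x(-609) = -431494/246121 + 113369/((-609)²) = -431494*1/246121 + 113369/370881 = -431494/246121 + 113369*(1/370881) = -431494/246121 + 113369/370881 = -132130434565/91281602601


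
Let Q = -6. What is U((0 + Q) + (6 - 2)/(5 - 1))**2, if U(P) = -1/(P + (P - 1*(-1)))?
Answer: 1/81 ≈ 0.012346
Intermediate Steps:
U(P) = -1/(1 + 2*P) (U(P) = -1/(P + (P + 1)) = -1/(P + (1 + P)) = -1/(1 + 2*P))
U((0 + Q) + (6 - 2)/(5 - 1))**2 = (-1/(1 + 2*((0 - 6) + (6 - 2)/(5 - 1))))**2 = (-1/(1 + 2*(-6 + 4/4)))**2 = (-1/(1 + 2*(-6 + 4*(1/4))))**2 = (-1/(1 + 2*(-6 + 1)))**2 = (-1/(1 + 2*(-5)))**2 = (-1/(1 - 10))**2 = (-1/(-9))**2 = (-1*(-1/9))**2 = (1/9)**2 = 1/81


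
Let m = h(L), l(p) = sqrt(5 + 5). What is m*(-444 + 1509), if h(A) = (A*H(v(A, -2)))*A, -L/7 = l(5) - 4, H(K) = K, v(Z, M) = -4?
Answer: -5427240 + 1669920*sqrt(10) ≈ -1.4649e+5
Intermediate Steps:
l(p) = sqrt(10)
L = 28 - 7*sqrt(10) (L = -7*(sqrt(10) - 4) = -7*(-4 + sqrt(10)) = 28 - 7*sqrt(10) ≈ 5.8641)
h(A) = -4*A**2 (h(A) = (A*(-4))*A = (-4*A)*A = -4*A**2)
m = -4*(28 - 7*sqrt(10))**2 ≈ -137.55
m*(-444 + 1509) = (-5096 + 1568*sqrt(10))*(-444 + 1509) = (-5096 + 1568*sqrt(10))*1065 = -5427240 + 1669920*sqrt(10)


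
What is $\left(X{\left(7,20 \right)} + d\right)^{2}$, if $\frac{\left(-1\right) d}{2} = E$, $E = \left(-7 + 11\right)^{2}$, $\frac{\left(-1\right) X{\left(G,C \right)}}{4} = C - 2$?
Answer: $10816$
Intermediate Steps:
$X{\left(G,C \right)} = 8 - 4 C$ ($X{\left(G,C \right)} = - 4 \left(C - 2\right) = - 4 \left(-2 + C\right) = 8 - 4 C$)
$E = 16$ ($E = 4^{2} = 16$)
$d = -32$ ($d = \left(-2\right) 16 = -32$)
$\left(X{\left(7,20 \right)} + d\right)^{2} = \left(\left(8 - 80\right) - 32\right)^{2} = \left(-72 - 32\right)^{2} = \left(-104\right)^{2} = 10816$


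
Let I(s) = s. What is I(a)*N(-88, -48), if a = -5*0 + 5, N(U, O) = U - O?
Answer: -200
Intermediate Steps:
a = 5 (a = 0 + 5 = 5)
I(a)*N(-88, -48) = 5*(-88 - 1*(-48)) = 5*(-88 + 48) = 5*(-40) = -200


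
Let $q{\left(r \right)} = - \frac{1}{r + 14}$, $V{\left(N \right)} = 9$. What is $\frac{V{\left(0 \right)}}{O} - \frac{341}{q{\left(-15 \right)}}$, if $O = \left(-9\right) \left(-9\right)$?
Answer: $- \frac{3068}{9} \approx -340.89$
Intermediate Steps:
$O = 81$
$q{\left(r \right)} = - \frac{1}{14 + r}$
$\frac{V{\left(0 \right)}}{O} - \frac{341}{q{\left(-15 \right)}} = \frac{9}{81} - \frac{341}{\left(-1\right) \frac{1}{14 - 15}} = 9 \cdot \frac{1}{81} - \frac{341}{\left(-1\right) \frac{1}{-1}} = \frac{1}{9} - \frac{341}{\left(-1\right) \left(-1\right)} = \frac{1}{9} - \frac{341}{1} = \frac{1}{9} - 341 = - \frac{3068}{9}$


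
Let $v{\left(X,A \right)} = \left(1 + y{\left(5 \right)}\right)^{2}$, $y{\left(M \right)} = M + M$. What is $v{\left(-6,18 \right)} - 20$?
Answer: $101$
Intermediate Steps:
$y{\left(M \right)} = 2 M$
$v{\left(X,A \right)} = 121$ ($v{\left(X,A \right)} = \left(1 + 2 \cdot 5\right)^{2} = \left(1 + 10\right)^{2} = 11^{2} = 121$)
$v{\left(-6,18 \right)} - 20 = 121 - 20 = 101$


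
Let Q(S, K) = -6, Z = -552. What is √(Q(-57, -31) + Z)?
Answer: 3*I*√62 ≈ 23.622*I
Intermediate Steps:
√(Q(-57, -31) + Z) = √(-6 - 552) = √(-558) = 3*I*√62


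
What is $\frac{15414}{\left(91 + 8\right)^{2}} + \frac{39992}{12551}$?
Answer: $\frac{17740082}{3727647} \approx 4.7591$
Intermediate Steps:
$\frac{15414}{\left(91 + 8\right)^{2}} + \frac{39992}{12551} = \frac{15414}{99^{2}} + 39992 \cdot \frac{1}{12551} = \frac{15414}{9801} + \frac{39992}{12551} = 15414 \cdot \frac{1}{9801} + \frac{39992}{12551} = \frac{5138}{3267} + \frac{39992}{12551} = \frac{17740082}{3727647}$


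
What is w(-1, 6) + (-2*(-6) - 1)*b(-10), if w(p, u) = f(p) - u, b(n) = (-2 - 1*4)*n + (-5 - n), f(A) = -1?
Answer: 708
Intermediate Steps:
b(n) = -5 - 7*n (b(n) = (-2 - 4)*n + (-5 - n) = -6*n + (-5 - n) = -5 - 7*n)
w(p, u) = -1 - u
w(-1, 6) + (-2*(-6) - 1)*b(-10) = (-1 - 1*6) + (-2*(-6) - 1)*(-5 - 7*(-10)) = (-1 - 6) + (12 - 1)*(-5 + 70) = -7 + 11*65 = -7 + 715 = 708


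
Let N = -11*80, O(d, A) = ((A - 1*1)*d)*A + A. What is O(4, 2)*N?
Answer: -8800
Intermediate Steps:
O(d, A) = A + A*d*(-1 + A) (O(d, A) = ((A - 1)*d)*A + A = ((-1 + A)*d)*A + A = (d*(-1 + A))*A + A = A*d*(-1 + A) + A = A + A*d*(-1 + A))
N = -880
O(4, 2)*N = (2*(1 - 1*4 + 2*4))*(-880) = (2*(1 - 4 + 8))*(-880) = (2*5)*(-880) = 10*(-880) = -8800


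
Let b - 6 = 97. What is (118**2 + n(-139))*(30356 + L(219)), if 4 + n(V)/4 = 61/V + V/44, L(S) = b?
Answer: 58822772463/139 ≈ 4.2319e+8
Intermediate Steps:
b = 103 (b = 6 + 97 = 103)
L(S) = 103
n(V) = -16 + 244/V + V/11 (n(V) = -16 + 4*(61/V + V/44) = -16 + (244/V + V/11) = -16 + 244/V + V/11)
(118**2 + n(-139))*(30356 + L(219)) = (118**2 + (-16 + 244/(-139) + (1/11)*(-139)))*(30356 + 103) = (13924 + (-16 + 244*(-1/139) - 139/11))*30459 = (13924 + (-16 - 244/139 - 139/11))*30459 = (13924 - 46469/1529)*30459 = (21243327/1529)*30459 = 58822772463/139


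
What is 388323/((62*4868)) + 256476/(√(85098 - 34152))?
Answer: 388323/301816 + 42746*√50946/8491 ≈ 1137.6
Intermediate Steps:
388323/((62*4868)) + 256476/(√(85098 - 34152)) = 388323/301816 + 256476/(√50946) = 388323*(1/301816) + 256476*(√50946/50946) = 388323/301816 + 42746*√50946/8491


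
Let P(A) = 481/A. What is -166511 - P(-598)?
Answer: -7659469/46 ≈ -1.6651e+5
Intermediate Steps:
-166511 - P(-598) = -166511 - 481/(-598) = -166511 - 481*(-1)/598 = -166511 - 1*(-37/46) = -166511 + 37/46 = -7659469/46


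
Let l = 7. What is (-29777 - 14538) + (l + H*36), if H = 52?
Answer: -42436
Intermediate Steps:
(-29777 - 14538) + (l + H*36) = (-29777 - 14538) + (7 + 52*36) = -44315 + (7 + 1872) = -44315 + 1879 = -42436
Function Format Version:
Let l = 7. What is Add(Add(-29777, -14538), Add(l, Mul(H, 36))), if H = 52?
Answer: -42436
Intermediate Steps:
Add(Add(-29777, -14538), Add(l, Mul(H, 36))) = Add(Add(-29777, -14538), Add(7, Mul(52, 36))) = Add(-44315, Add(7, 1872)) = Add(-44315, 1879) = -42436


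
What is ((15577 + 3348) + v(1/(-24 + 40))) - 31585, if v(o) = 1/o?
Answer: -12644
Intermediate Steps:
((15577 + 3348) + v(1/(-24 + 40))) - 31585 = ((15577 + 3348) + 1/(1/(-24 + 40))) - 31585 = (18925 + 1/(1/16)) - 31585 = (18925 + 16) - 31585 = 18941 - 31585 = -12644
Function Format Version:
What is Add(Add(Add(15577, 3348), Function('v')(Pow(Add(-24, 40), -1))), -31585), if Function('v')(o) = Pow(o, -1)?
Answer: -12644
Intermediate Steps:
Add(Add(Add(15577, 3348), Function('v')(Pow(Add(-24, 40), -1))), -31585) = Add(Add(Add(15577, 3348), Pow(Pow(Add(-24, 40), -1), -1)), -31585) = Add(Add(18925, Pow(Pow(16, -1), -1)), -31585) = Add(Add(18925, Pow(Rational(1, 16), -1)), -31585) = Add(Add(18925, 16), -31585) = Add(18941, -31585) = -12644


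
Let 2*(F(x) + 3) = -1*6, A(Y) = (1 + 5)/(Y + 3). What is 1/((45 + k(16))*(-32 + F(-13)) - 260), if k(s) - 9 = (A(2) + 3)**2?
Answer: -25/74558 ≈ -0.00033531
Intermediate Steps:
A(Y) = 6/(3 + Y)
F(x) = -6 (F(x) = -3 + (-1*6)/2 = -3 + (1/2)*(-6) = -3 - 3 = -6)
k(s) = 666/25 (k(s) = 9 + (6/(3 + 2) + 3)**2 = 9 + (6/5 + 3)**2 = 9 + (21/5)**2 = 9 + 441/25 = 666/25)
1/((45 + k(16))*(-32 + F(-13)) - 260) = 1/((45 + 666/25)*(-32 - 6) - 260) = 1/((1791/25)*(-38) - 260) = 1/(-68058/25 - 260) = 1/(-74558/25) = -25/74558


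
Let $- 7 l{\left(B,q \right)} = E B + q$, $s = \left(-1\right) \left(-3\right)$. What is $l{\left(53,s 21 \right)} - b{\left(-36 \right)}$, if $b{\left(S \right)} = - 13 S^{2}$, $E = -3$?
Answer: $\frac{118032}{7} \approx 16862.0$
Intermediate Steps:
$s = 3$
$l{\left(B,q \right)} = - \frac{q}{7} + \frac{3 B}{7}$ ($l{\left(B,q \right)} = - \frac{- 3 B + q}{7} = - \frac{q - 3 B}{7} = - \frac{q}{7} + \frac{3 B}{7}$)
$l{\left(53,s 21 \right)} - b{\left(-36 \right)} = \left(- \frac{3 \cdot 21}{7} + \frac{3}{7} \cdot 53\right) - - 13 \left(-36\right)^{2} = \left(\left(- \frac{1}{7}\right) 63 + \frac{159}{7}\right) - \left(-13\right) 1296 = \left(-9 + \frac{159}{7}\right) - -16848 = \frac{96}{7} + 16848 = \frac{118032}{7}$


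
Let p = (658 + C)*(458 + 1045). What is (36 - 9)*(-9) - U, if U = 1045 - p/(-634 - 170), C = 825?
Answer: -1088167/268 ≈ -4060.3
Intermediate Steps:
p = 2228949 (p = (658 + 825)*(458 + 1045) = 1483*1503 = 2228949)
U = 1023043/268 (U = 1045 - 2228949/(-634 - 170) = 1045 - 2228949/(-804) = 1045 - 2228949*(-1)/804 = 1045 - 1*(-742983/268) = 1045 + 742983/268 = 1023043/268 ≈ 3817.3)
(36 - 9)*(-9) - U = (36 - 9)*(-9) - 1*1023043/268 = 27*(-9) - 1023043/268 = -243 - 1023043/268 = -1088167/268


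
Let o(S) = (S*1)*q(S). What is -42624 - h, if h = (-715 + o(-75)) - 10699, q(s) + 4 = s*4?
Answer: -54010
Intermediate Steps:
q(s) = -4 + 4*s (q(s) = -4 + s*4 = -4 + 4*s)
o(S) = S*(-4 + 4*S) (o(S) = (S*1)*(-4 + 4*S) = S*(-4 + 4*S))
h = 11386 (h = (-715 + 4*(-75)*(-1 - 75)) - 10699 = (-715 + 4*(-75)*(-76)) - 10699 = (-715 + 22800) - 10699 = 22085 - 10699 = 11386)
-42624 - h = -42624 - 1*11386 = -42624 - 11386 = -54010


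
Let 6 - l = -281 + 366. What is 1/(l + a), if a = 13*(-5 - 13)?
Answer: -1/313 ≈ -0.0031949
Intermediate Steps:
l = -79 (l = 6 - (-281 + 366) = 6 - 1*85 = 6 - 85 = -79)
a = -234 (a = 13*(-18) = -234)
1/(l + a) = 1/(-79 - 234) = 1/(-313) = -1/313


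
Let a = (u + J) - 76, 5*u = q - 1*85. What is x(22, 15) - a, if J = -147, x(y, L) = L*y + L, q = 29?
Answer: 2896/5 ≈ 579.20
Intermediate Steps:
x(y, L) = L + L*y
u = -56/5 (u = (29 - 1*85)/5 = (29 - 85)/5 = (⅕)*(-56) = -56/5 ≈ -11.200)
a = -1171/5 (a = (-56/5 - 147) - 76 = -791/5 - 76 = -1171/5 ≈ -234.20)
x(22, 15) - a = 15*(1 + 22) - 1*(-1171/5) = 15*23 + 1171/5 = 345 + 1171/5 = 2896/5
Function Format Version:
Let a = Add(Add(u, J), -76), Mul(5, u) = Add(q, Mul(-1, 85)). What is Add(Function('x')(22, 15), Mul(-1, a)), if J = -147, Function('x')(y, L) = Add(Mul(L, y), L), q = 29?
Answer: Rational(2896, 5) ≈ 579.20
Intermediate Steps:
Function('x')(y, L) = Add(L, Mul(L, y))
u = Rational(-56, 5) (u = Mul(Rational(1, 5), Add(29, Mul(-1, 85))) = Mul(Rational(1, 5), Add(29, -85)) = Mul(Rational(1, 5), -56) = Rational(-56, 5) ≈ -11.200)
a = Rational(-1171, 5) (a = Add(Add(Rational(-56, 5), -147), -76) = Add(Rational(-791, 5), -76) = Rational(-1171, 5) ≈ -234.20)
Add(Function('x')(22, 15), Mul(-1, a)) = Add(Mul(15, Add(1, 22)), Mul(-1, Rational(-1171, 5))) = Add(Mul(15, 23), Rational(1171, 5)) = Add(345, Rational(1171, 5)) = Rational(2896, 5)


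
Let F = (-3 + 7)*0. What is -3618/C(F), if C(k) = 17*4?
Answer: -1809/34 ≈ -53.206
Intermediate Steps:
F = 0 (F = 4*0 = 0)
C(k) = 68
-3618/C(F) = -3618/68 = -3618*1/68 = -1809/34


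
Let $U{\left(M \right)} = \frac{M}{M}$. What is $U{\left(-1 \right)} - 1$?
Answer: $0$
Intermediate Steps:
$U{\left(M \right)} = 1$
$U{\left(-1 \right)} - 1 = 1 - 1 = 0$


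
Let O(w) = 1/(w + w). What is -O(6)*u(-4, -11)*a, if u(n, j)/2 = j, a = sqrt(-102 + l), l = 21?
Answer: 33*I/2 ≈ 16.5*I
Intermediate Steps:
a = 9*I (a = sqrt(-102 + 21) = sqrt(-81) = 9*I ≈ 9.0*I)
u(n, j) = 2*j
O(w) = 1/(2*w)
-O(6)*u(-4, -11)*a = -((1/2)/6)*(2*(-11))*9*I = -((1/2)*(1/6))*(-22)*9*I = -(1/12)*(-22)*9*I = -(-11)*9*I/6 = -(-33)*I/2 = 33*I/2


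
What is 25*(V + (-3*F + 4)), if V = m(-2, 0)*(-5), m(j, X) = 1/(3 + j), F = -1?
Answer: 50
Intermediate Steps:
V = -5 (V = -5/(3 - 2) = -5/1 = 1*(-5) = -5)
25*(V + (-3*F + 4)) = 25*(-5 + (-3*(-1) + 4)) = 25*(-5 + (3 + 4)) = 25*(-5 + 7) = 25*2 = 50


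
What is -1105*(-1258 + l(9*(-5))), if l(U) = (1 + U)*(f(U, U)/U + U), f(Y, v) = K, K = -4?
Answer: -7141394/9 ≈ -7.9349e+5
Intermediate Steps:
f(Y, v) = -4
l(U) = (1 + U)*(U - 4/U) (l(U) = (1 + U)*(-4/U + U) = (1 + U)*(U - 4/U))
-1105*(-1258 + l(9*(-5))) = -1105*(-1258 + (-4 + 9*(-5) + (9*(-5))**2 - 4/(9*(-5)))) = -1105*(-1258 + (-4 - 45 + (-45)**2 - 4/(-45))) = -1105*(-1258 + (-4 - 45 + 2025 - 4*(-1/45))) = -1105*(-1258 + (-4 - 45 + 2025 + 4/45)) = -1105*(-1258 + 88924/45) = -1105*32314/45 = -7141394/9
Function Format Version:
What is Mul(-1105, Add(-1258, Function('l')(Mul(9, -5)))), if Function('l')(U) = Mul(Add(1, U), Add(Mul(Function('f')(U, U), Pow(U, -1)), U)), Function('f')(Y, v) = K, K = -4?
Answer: Rational(-7141394, 9) ≈ -7.9349e+5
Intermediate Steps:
Function('f')(Y, v) = -4
Function('l')(U) = Mul(Add(1, U), Add(U, Mul(-4, Pow(U, -1)))) (Function('l')(U) = Mul(Add(1, U), Add(Mul(-4, Pow(U, -1)), U)) = Mul(Add(1, U), Add(U, Mul(-4, Pow(U, -1)))))
Mul(-1105, Add(-1258, Function('l')(Mul(9, -5)))) = Mul(-1105, Add(-1258, Add(-4, Mul(9, -5), Pow(Mul(9, -5), 2), Mul(-4, Pow(Mul(9, -5), -1))))) = Mul(-1105, Add(-1258, Add(-4, -45, Pow(-45, 2), Mul(-4, Pow(-45, -1))))) = Mul(-1105, Add(-1258, Add(-4, -45, 2025, Mul(-4, Rational(-1, 45))))) = Mul(-1105, Add(-1258, Add(-4, -45, 2025, Rational(4, 45)))) = Mul(-1105, Add(-1258, Rational(88924, 45))) = Mul(-1105, Rational(32314, 45)) = Rational(-7141394, 9)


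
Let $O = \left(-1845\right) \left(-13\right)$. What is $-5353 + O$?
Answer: $18632$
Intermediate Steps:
$O = 23985$
$-5353 + O = -5353 + 23985 = 18632$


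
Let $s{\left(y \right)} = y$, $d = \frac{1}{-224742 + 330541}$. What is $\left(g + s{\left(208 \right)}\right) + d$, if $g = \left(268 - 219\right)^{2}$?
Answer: $\frac{276029592}{105799} \approx 2609.0$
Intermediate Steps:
$d = \frac{1}{105799} \approx 9.4519 \cdot 10^{-6}$
$g = 2401$ ($g = 49^{2} = 2401$)
$\left(g + s{\left(208 \right)}\right) + d = \left(2401 + 208\right) + \frac{1}{105799} = 2609 + \frac{1}{105799} = \frac{276029592}{105799}$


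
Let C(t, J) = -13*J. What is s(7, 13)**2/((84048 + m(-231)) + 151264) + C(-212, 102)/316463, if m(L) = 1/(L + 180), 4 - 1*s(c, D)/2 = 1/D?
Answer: -2521415615982/641835686327017 ≈ -0.0039284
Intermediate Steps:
s(c, D) = 8 - 2/D
m(L) = 1/(180 + L)
s(7, 13)**2/((84048 + m(-231)) + 151264) + C(-212, 102)/316463 = (8 - 2/13)**2/((84048 + 1/(180 - 231)) + 151264) - 13*102/316463 = (8 - 2*1/13)**2/((84048 + 1/(-51)) + 151264) - 1326*1/316463 = (8 - 2/13)**2/((84048 - 1/51) + 151264) - 1326/316463 = (102/13)**2/(4286447/51 + 151264) - 1326/316463 = 10404/(169*(12000911/51)) - 1326/316463 = (10404/169)*(51/12000911) - 1326/316463 = 530604/2028153959 - 1326/316463 = -2521415615982/641835686327017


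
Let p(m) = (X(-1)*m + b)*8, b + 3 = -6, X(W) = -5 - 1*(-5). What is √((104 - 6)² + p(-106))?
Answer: 2*√2383 ≈ 97.632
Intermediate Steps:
X(W) = 0 (X(W) = -5 + 5 = 0)
b = -9 (b = -3 - 6 = -9)
p(m) = -72 (p(m) = (0*m - 9)*8 = (0 - 9)*8 = -9*8 = -72)
√((104 - 6)² + p(-106)) = √((104 - 6)² - 72) = √(98² - 72) = √(9604 - 72) = √9532 = 2*√2383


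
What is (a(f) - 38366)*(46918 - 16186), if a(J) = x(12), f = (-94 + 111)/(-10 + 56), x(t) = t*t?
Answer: -1174638504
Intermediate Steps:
x(t) = t²
f = 17/46 ≈ 0.36957
a(J) = 144 (a(J) = 12² = 144)
(a(f) - 38366)*(46918 - 16186) = (144 - 38366)*(46918 - 16186) = -38222*30732 = -1174638504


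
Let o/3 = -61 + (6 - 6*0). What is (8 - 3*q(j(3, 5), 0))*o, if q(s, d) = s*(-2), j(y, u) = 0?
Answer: -1320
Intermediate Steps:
q(s, d) = -2*s
o = -165 (o = 3*(-61 + (6 - 6*0)) = 3*(-61 + (6 + 0)) = 3*(-61 + 6) = 3*(-55) = -165)
(8 - 3*q(j(3, 5), 0))*o = (8 - (-6)*0)*(-165) = (8 - 3*0)*(-165) = (8 + 0)*(-165) = 8*(-165) = -1320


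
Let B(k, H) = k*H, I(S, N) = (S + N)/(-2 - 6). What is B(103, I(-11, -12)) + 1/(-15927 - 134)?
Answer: 38048501/128488 ≈ 296.13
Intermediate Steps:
I(S, N) = -N/8 - S/8 (I(S, N) = (N + S)/(-8) = (N + S)*(-⅛) = -N/8 - S/8)
B(k, H) = H*k
B(103, I(-11, -12)) + 1/(-15927 - 134) = (-⅛*(-12) - ⅛*(-11))*103 + 1/(-15927 - 134) = (3/2 + 11/8)*103 + 1/(-16061) = (23/8)*103 - 1/16061 = 2369/8 - 1/16061 = 38048501/128488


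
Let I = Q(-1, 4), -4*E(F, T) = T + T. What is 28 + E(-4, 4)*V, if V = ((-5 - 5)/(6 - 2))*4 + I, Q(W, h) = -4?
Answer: 56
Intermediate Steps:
E(F, T) = -T/2 (E(F, T) = -(T + T)/4 = -T/2)
I = -4
V = -14 (V = ((-5 - 5)/(6 - 2))*4 - 4 = -10/4*4 - 4 = -10*¼*4 - 4 = -5/2*4 - 4 = -10 - 4 = -14)
28 + E(-4, 4)*V = 28 - ½*4*(-14) = 28 - 2*(-14) = 28 + 28 = 56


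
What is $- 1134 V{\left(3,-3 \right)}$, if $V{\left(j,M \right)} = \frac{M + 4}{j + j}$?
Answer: $-189$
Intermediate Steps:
$V{\left(j,M \right)} = \frac{4 + M}{2 j}$
$- 1134 V{\left(3,-3 \right)} = - 1134 \frac{4 - 3}{2 \cdot 3} = - 1134 \cdot \frac{1}{2} \cdot \frac{1}{3} \cdot 1 = \left(-1134\right) \frac{1}{6} = -189$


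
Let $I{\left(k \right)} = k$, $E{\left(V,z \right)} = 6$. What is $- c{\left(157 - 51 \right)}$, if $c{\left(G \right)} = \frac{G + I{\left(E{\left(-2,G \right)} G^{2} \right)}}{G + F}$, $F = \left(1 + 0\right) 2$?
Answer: $- \frac{33761}{54} \approx -625.2$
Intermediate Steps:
$F = 2$ ($F = 1 \cdot 2 = 2$)
$c{\left(G \right)} = \frac{G + 6 G^{2}}{2 + G}$ ($c{\left(G \right)} = \frac{G + 6 G^{2}}{G + 2} = \frac{G + 6 G^{2}}{2 + G}$)
$- c{\left(157 - 51 \right)} = - \frac{\left(157 - 51\right) \left(1 + 6 \left(157 - 51\right)\right)}{2 + \left(157 - 51\right)} = - \frac{106 \left(1 + 6 \cdot 106\right)}{2 + 106} = - \frac{106 \left(1 + 636\right)}{108} = - \frac{106 \cdot 637}{108} = \left(-1\right) \frac{33761}{54} = - \frac{33761}{54}$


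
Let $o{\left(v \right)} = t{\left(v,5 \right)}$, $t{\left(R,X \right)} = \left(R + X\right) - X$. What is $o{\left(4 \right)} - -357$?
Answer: $361$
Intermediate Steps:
$t{\left(R,X \right)} = R$
$o{\left(v \right)} = v$
$o{\left(4 \right)} - -357 = 4 - -357 = 4 + 357 = 361$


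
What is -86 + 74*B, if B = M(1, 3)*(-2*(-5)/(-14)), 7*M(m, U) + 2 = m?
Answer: -3844/49 ≈ -78.449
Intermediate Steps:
M(m, U) = -2/7 + m/7
B = 5/49 (B = (-2/7 + (1/7)*1)*(-2*(-5)/(-14)) = (-2/7 + 1/7)*(10*(-1/14)) = -1/7*(-5/7) = 5/49 ≈ 0.10204)
-86 + 74*B = -86 + 74*(5/49) = -86 + 370/49 = -3844/49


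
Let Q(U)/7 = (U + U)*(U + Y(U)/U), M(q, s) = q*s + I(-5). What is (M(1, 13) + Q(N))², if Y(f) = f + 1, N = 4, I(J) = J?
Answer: 91204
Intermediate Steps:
M(q, s) = -5 + q*s (M(q, s) = q*s - 5 = -5 + q*s)
Y(f) = 1 + f
Q(U) = 14*U*(U + (1 + U)/U) (Q(U) = 7*((U + U)*(U + (1 + U)/U)) = 7*((2*U)*(U + (1 + U)/U)) = 7*(2*U*(U + (1 + U)/U)) = 14*U*(U + (1 + U)/U))
(M(1, 13) + Q(N))² = ((-5 + 1*13) + (14 + 14*4 + 14*4²))² = ((-5 + 13) + (14 + 56 + 14*16))² = (8 + (14 + 56 + 224))² = (8 + 294)² = 302² = 91204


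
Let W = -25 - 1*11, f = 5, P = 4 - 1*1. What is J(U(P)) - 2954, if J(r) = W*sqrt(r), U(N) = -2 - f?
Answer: -2954 - 36*I*sqrt(7) ≈ -2954.0 - 95.247*I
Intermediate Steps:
P = 3 (P = 4 - 1 = 3)
W = -36 (W = -25 - 11 = -36)
U(N) = -7 (U(N) = -2 - 1*5 = -2 - 5 = -7)
J(r) = -36*sqrt(r)
J(U(P)) - 2954 = -36*I*sqrt(7) - 2954 = -2954 - 36*I*sqrt(7)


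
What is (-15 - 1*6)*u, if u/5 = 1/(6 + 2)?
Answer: -105/8 ≈ -13.125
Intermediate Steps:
u = 5/8 (u = 5/(6 + 2) = 5/8 ≈ 0.62500)
(-15 - 1*6)*u = (-15 - 1*6)*(5/8) = (-15 - 6)*(5/8) = -21*5/8 = -105/8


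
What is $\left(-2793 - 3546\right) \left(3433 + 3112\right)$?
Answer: $-41488755$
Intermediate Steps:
$\left(-2793 - 3546\right) \left(3433 + 3112\right) = \left(-6339\right) 6545 = -41488755$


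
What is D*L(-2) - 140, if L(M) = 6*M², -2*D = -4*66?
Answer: 3028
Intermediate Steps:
D = 132 (D = -(-2)*66 = -½*(-264) = 132)
D*L(-2) - 140 = 132*(6*(-2)²) - 140 = 132*(6*4) - 140 = 132*24 - 140 = 3168 - 140 = 3028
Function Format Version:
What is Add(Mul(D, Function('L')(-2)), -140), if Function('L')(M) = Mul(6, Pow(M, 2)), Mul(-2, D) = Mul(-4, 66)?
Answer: 3028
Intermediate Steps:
D = 132 (D = Mul(Rational(-1, 2), Mul(-4, 66)) = Mul(Rational(-1, 2), -264) = 132)
Add(Mul(D, Function('L')(-2)), -140) = Add(Mul(132, Mul(6, Pow(-2, 2))), -140) = Add(Mul(132, Mul(6, 4)), -140) = Add(Mul(132, 24), -140) = Add(3168, -140) = 3028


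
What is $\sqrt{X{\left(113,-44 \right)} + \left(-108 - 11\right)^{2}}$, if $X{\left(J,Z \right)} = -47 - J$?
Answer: $\sqrt{14001} \approx 118.33$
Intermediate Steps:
$\sqrt{X{\left(113,-44 \right)} + \left(-108 - 11\right)^{2}} = \sqrt{\left(-47 - 113\right) + \left(-108 - 11\right)^{2}} = \sqrt{\left(-47 - 113\right) + \left(-119\right)^{2}} = \sqrt{-160 + 14161} = \sqrt{14001}$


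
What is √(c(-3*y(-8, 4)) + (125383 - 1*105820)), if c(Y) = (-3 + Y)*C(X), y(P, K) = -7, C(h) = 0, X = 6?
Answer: √19563 ≈ 139.87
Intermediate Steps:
c(Y) = 0 (c(Y) = (-3 + Y)*0 = 0)
√(c(-3*y(-8, 4)) + (125383 - 1*105820)) = √(0 + (125383 - 1*105820)) = √(0 + (125383 - 105820)) = √(0 + 19563) = √19563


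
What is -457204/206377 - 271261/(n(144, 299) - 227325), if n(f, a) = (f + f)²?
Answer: -10029539327/29796917637 ≈ -0.33660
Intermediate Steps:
n(f, a) = 4*f² (n(f, a) = (2*f)² = 4*f²)
-457204/206377 - 271261/(n(144, 299) - 227325) = -457204/206377 - 271261/(4*144² - 227325) = -457204*1/206377 - 271261/(4*20736 - 227325) = -457204/206377 - 271261/(82944 - 227325) = -457204/206377 - 271261/(-144381) = -457204/206377 - 271261*(-1/144381) = -457204/206377 + 271261/144381 = -10029539327/29796917637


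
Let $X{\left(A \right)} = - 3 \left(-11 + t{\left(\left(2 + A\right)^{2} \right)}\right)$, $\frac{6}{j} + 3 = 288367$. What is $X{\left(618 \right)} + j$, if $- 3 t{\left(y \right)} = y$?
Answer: $\frac{55428318809}{144182} \approx 3.8443 \cdot 10^{5}$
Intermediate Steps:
$j = \frac{3}{144182}$ ($j = \frac{6}{-3 + 288367} = \frac{6}{288364} = 6 \cdot \frac{1}{288364} = \frac{3}{144182} \approx 2.0807 \cdot 10^{-5}$)
$t{\left(y \right)} = - \frac{y}{3}$
$X{\left(A \right)} = 33 + \left(2 + A\right)^{2}$ ($X{\left(A \right)} = - 3 \left(-11 - \frac{\left(2 + A\right)^{2}}{3}\right) = 33 + \left(2 + A\right)^{2}$)
$X{\left(618 \right)} + j = \left(33 + \left(2 + 618\right)^{2}\right) + \frac{3}{144182} = \left(33 + 620^{2}\right) + \frac{3}{144182} = \left(33 + 384400\right) + \frac{3}{144182} = 384433 + \frac{3}{144182} = \frac{55428318809}{144182}$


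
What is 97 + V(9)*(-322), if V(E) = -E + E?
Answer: 97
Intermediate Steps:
V(E) = 0
97 + V(9)*(-322) = 97 + 0*(-322) = 97 + 0 = 97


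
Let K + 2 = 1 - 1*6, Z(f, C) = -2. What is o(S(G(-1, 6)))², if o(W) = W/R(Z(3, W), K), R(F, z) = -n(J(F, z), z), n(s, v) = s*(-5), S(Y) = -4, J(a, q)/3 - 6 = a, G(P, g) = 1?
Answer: 1/225 ≈ 0.0044444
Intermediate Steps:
K = -7 (K = -2 + (1 - 1*6) = -2 + (1 - 6) = -2 - 5 = -7)
J(a, q) = 18 + 3*a
n(s, v) = -5*s
R(F, z) = 90 + 15*F (R(F, z) = -(-5)*(18 + 3*F) = -(-90 - 15*F) = 90 + 15*F)
o(W) = W/60 (o(W) = W/(90 + 15*(-2)) = W/(90 - 30) = W/60)
o(S(G(-1, 6)))² = ((1/60)*(-4))² = (-1/15)² = 1/225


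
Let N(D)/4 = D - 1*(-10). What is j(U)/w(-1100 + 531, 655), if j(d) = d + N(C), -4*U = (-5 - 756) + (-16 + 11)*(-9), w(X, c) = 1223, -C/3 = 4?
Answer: 171/1223 ≈ 0.13982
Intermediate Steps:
C = -12 (C = -3*4 = -12)
N(D) = 40 + 4*D (N(D) = 4*(D - 1*(-10)) = 4*(D + 10) = 4*(10 + D) = 40 + 4*D)
U = 179 (U = -((-5 - 756) + (-16 + 11)*(-9))/4 = -(-761 - 5*(-9))/4 = -(-761 + 45)/4 = -1/4*(-716) = 179)
j(d) = -8 + d (j(d) = d + (40 + 4*(-12)) = d + (40 - 48) = d - 8 = -8 + d)
j(U)/w(-1100 + 531, 655) = (-8 + 179)/1223 = 171*(1/1223) = 171/1223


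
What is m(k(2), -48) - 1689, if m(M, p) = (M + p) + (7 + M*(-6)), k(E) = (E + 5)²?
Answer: -1975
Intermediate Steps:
k(E) = (5 + E)²
m(M, p) = 7 + p - 5*M (m(M, p) = (M + p) + (7 - 6*M) = 7 + p - 5*M)
m(k(2), -48) - 1689 = (7 - 48 - 5*(5 + 2)²) - 1689 = (7 - 48 - 5*7²) - 1689 = (7 - 48 - 5*49) - 1689 = (7 - 48 - 245) - 1689 = -286 - 1689 = -1975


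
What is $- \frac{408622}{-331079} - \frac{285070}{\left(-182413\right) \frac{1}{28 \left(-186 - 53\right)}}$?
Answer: $- \frac{90217291865982}{8627587661} \approx -10457.0$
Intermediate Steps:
$- \frac{408622}{-331079} - \frac{285070}{\left(-182413\right) \frac{1}{28 \left(-186 - 53\right)}} = \left(-408622\right) \left(- \frac{1}{331079}\right) - \frac{285070}{\left(-182413\right) \frac{1}{28 \left(-239\right)}} = \frac{408622}{331079} - \frac{285070}{\left(-182413\right) \frac{1}{-6692}} = \frac{408622}{331079} - \frac{285070}{\left(-182413\right) \left(- \frac{1}{6692}\right)} = \frac{408622}{331079} - \frac{285070}{\frac{26059}{956}} = \frac{408622}{331079} - \frac{272526920}{26059} = - \frac{90217291865982}{8627587661}$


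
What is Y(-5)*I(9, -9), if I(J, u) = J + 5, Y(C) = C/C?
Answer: 14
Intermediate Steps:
Y(C) = 1
I(J, u) = 5 + J
Y(-5)*I(9, -9) = 1*(5 + 9) = 1*14 = 14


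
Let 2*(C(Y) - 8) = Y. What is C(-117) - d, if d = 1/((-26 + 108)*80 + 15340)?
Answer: -1105951/21900 ≈ -50.500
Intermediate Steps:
C(Y) = 8 + Y/2
d = 1/21900 (d = 1/(82*80 + 15340) = 1/(6560 + 15340) = 1/21900 ≈ 4.5662e-5)
C(-117) - d = (8 + (½)*(-117)) - 1*1/21900 = (8 - 117/2) - 1/21900 = -101/2 - 1/21900 = -1105951/21900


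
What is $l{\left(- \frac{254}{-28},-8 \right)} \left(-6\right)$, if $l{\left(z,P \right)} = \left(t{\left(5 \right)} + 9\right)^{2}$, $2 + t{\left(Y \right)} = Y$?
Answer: $-864$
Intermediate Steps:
$t{\left(Y \right)} = -2 + Y$
$l{\left(z,P \right)} = 144$ ($l{\left(z,P \right)} = \left(\left(-2 + 5\right) + 9\right)^{2} = \left(3 + 9\right)^{2} = 12^{2} = 144$)
$l{\left(- \frac{254}{-28},-8 \right)} \left(-6\right) = 144 \left(-6\right) = -864$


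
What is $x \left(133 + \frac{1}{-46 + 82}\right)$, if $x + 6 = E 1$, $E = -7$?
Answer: $- \frac{62257}{36} \approx -1729.4$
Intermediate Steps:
$x = -13$ ($x = -6 - 7 = -13$)
$x \left(133 + \frac{1}{-46 + 82}\right) = - 13 \left(133 + \frac{1}{-46 + 82}\right) = - 13 \left(133 + \frac{1}{36}\right) = \left(-13\right) \frac{4789}{36} = - \frac{62257}{36}$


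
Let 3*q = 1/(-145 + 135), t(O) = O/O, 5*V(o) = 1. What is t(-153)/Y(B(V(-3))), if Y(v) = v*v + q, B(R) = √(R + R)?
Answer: 30/11 ≈ 2.7273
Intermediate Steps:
V(o) = ⅕ (V(o) = (⅕)*1 = ⅕)
t(O) = 1
B(R) = √2*√R (B(R) = √(2*R) = √2*√R)
q = -1/30 (q = 1/(3*(-145 + 135)) = (⅓)/(-10) = (⅓)*(-⅒) = -1/30 ≈ -0.033333)
Y(v) = -1/30 + v² (Y(v) = v*v - 1/30 = v² - 1/30 = -1/30 + v²)
t(-153)/Y(B(V(-3))) = 1/(-1/30 + (√2*√(⅕))²) = 1/(-1/30 + (√2*(√5/5))²) = 1/(-1/30 + (√10/5)²) = 1/(-1/30 + ⅖) = 1/(11/30) = 1*(30/11) = 30/11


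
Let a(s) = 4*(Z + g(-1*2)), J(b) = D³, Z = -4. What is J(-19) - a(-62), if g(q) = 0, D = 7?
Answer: 359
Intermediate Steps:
J(b) = 343 (J(b) = 7³ = 343)
a(s) = -16 (a(s) = 4*(-4 + 0) = 4*(-4) = -16)
J(-19) - a(-62) = 343 - 1*(-16) = 343 + 16 = 359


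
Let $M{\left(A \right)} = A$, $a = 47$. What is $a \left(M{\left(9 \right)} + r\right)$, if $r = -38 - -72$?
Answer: $2021$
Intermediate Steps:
$r = 34$ ($r = -38 + 72 = 34$)
$a \left(M{\left(9 \right)} + r\right) = 47 \left(9 + 34\right) = 47 \cdot 43 = 2021$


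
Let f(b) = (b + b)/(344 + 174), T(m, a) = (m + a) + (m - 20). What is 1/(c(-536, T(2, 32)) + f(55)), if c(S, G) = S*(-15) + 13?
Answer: 259/2085782 ≈ 0.00012417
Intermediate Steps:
T(m, a) = -20 + a + 2*m (T(m, a) = (a + m) + (-20 + m) = -20 + a + 2*m)
c(S, G) = 13 - 15*S (c(S, G) = -15*S + 13 = 13 - 15*S)
f(b) = b/259 (f(b) = (2*b)/518 = (2*b)*(1/518) = b/259)
1/(c(-536, T(2, 32)) + f(55)) = 1/((13 - 15*(-536)) + (1/259)*55) = 1/((13 + 8040) + 55/259) = 1/(8053 + 55/259) = 1/(2085782/259) = 259/2085782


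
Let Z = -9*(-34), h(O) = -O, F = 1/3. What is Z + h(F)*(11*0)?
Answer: 306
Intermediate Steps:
F = ⅓ ≈ 0.33333
Z = 306
Z + h(F)*(11*0) = 306 + (-1*⅓)*(11*0) = 306 - ⅓*0 = 306 + 0 = 306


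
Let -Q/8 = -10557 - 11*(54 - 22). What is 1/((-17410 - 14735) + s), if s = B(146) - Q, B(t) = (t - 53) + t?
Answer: -1/119178 ≈ -8.3908e-6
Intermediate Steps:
B(t) = -53 + 2*t (B(t) = (-53 + t) + t = -53 + 2*t)
Q = 87272 (Q = -8*(-10557 - 11*(54 - 22)) = -8*(-10557 - 11*32) = -8*(-10557 - 1*352) = -8*(-10557 - 352) = -8*(-10909) = 87272)
s = -87033 (s = (-53 + 2*146) - 1*87272 = (-53 + 292) - 87272 = 239 - 87272 = -87033)
1/((-17410 - 14735) + s) = 1/((-17410 - 14735) - 87033) = 1/(-32145 - 87033) = 1/(-119178) = -1/119178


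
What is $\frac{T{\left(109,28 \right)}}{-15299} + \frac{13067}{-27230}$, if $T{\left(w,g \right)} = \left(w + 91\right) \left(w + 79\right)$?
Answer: $- \frac{1223760033}{416591770} \approx -2.9376$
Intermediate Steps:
$T{\left(w,g \right)} = \left(79 + w\right) \left(91 + w\right)$ ($T{\left(w,g \right)} = \left(91 + w\right) \left(79 + w\right) = \left(79 + w\right) \left(91 + w\right)$)
$\frac{T{\left(109,28 \right)}}{-15299} + \frac{13067}{-27230} = \frac{7189 + 109^{2} + 170 \cdot 109}{-15299} + \frac{13067}{-27230} = \left(7189 + 11881 + 18530\right) \left(- \frac{1}{15299}\right) + 13067 \left(- \frac{1}{27230}\right) = 37600 \left(- \frac{1}{15299}\right) - \frac{13067}{27230} = - \frac{37600}{15299} - \frac{13067}{27230} = - \frac{1223760033}{416591770}$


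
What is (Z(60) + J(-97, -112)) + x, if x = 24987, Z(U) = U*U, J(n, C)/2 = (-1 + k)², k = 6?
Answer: 28637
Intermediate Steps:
J(n, C) = 50 (J(n, C) = 2*(-1 + 6)² = 2*5² = 2*25 = 50)
Z(U) = U²
(Z(60) + J(-97, -112)) + x = (60² + 50) + 24987 = (3600 + 50) + 24987 = 3650 + 24987 = 28637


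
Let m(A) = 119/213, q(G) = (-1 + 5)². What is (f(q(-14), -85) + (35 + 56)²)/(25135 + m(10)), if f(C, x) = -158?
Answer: 1730199/5353874 ≈ 0.32317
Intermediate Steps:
q(G) = 16 (q(G) = 4² = 16)
m(A) = 119/213 (m(A) = 119*(1/213) = 119/213)
(f(q(-14), -85) + (35 + 56)²)/(25135 + m(10)) = (-158 + (35 + 56)²)/(25135 + 119/213) = (-158 + 91²)/(5353874/213) = (-158 + 8281)*(213/5353874) = 8123*(213/5353874) = 1730199/5353874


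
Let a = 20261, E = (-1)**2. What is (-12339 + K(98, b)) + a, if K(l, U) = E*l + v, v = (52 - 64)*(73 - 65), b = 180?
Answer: 7924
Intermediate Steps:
E = 1
v = -96 (v = -12*8 = -96)
K(l, U) = -96 + l (K(l, U) = 1*l - 96 = l - 96 = -96 + l)
(-12339 + K(98, b)) + a = (-12339 + (-96 + 98)) + 20261 = (-12339 + 2) + 20261 = -12337 + 20261 = 7924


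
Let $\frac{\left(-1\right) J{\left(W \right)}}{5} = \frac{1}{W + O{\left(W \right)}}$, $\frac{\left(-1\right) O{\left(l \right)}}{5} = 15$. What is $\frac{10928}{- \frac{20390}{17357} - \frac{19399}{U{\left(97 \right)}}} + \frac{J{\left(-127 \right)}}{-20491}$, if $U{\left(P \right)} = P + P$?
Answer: $- \frac{152311118489223683}{1410070723183746} \approx -108.02$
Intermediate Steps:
$U{\left(P \right)} = 2 P$
$O{\left(l \right)} = -75$ ($O{\left(l \right)} = \left(-5\right) 15 = -75$)
$J{\left(W \right)} = - \frac{5}{-75 + W}$ ($J{\left(W \right)} = - \frac{5}{W - 75} = - \frac{5}{-75 + W}$)
$\frac{10928}{- \frac{20390}{17357} - \frac{19399}{U{\left(97 \right)}}} + \frac{J{\left(-127 \right)}}{-20491} = \frac{10928}{- \frac{20390}{17357} - \frac{19399}{2 \cdot 97}} + \frac{\left(-5\right) \frac{1}{-75 - 127}}{-20491} = \frac{10928}{\left(-20390\right) \frac{1}{17357} - \frac{19399}{194}} + - \frac{5}{-202} \left(- \frac{1}{20491}\right) = \frac{10928}{- \frac{20390}{17357} - \frac{19399}{194}} + \left(-5\right) \left(- \frac{1}{202}\right) \left(- \frac{1}{20491}\right) = \frac{10928}{- \frac{20390}{17357} - \frac{19399}{194}} + \frac{5}{202} \left(- \frac{1}{20491}\right) = \frac{10928}{- \frac{340664103}{3367258}} - \frac{5}{4139182} = 10928 \left(- \frac{3367258}{340664103}\right) - \frac{5}{4139182} = - \frac{36797395424}{340664103} - \frac{5}{4139182} = - \frac{152311118489223683}{1410070723183746}$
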